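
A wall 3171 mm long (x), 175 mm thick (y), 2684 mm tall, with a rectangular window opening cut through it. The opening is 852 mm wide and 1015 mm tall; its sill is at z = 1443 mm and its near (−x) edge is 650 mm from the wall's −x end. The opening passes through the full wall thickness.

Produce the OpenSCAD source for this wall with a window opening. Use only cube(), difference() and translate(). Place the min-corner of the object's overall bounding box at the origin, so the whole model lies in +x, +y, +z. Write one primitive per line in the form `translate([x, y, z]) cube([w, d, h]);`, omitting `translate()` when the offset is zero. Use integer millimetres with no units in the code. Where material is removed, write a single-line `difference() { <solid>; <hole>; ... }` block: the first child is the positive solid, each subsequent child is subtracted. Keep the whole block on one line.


difference() { cube([3171, 175, 2684]); translate([650, 0, 1443]) cube([852, 175, 1015]); }


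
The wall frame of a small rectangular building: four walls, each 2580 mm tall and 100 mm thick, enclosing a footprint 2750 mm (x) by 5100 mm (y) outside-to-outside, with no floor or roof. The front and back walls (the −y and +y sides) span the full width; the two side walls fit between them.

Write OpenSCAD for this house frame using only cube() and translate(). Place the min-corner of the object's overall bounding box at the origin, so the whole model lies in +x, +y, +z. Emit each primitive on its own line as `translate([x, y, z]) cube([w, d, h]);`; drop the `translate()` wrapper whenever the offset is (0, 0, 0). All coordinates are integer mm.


cube([2750, 100, 2580]);
translate([0, 5000, 0]) cube([2750, 100, 2580]);
translate([0, 100, 0]) cube([100, 4900, 2580]);
translate([2650, 100, 0]) cube([100, 4900, 2580]);


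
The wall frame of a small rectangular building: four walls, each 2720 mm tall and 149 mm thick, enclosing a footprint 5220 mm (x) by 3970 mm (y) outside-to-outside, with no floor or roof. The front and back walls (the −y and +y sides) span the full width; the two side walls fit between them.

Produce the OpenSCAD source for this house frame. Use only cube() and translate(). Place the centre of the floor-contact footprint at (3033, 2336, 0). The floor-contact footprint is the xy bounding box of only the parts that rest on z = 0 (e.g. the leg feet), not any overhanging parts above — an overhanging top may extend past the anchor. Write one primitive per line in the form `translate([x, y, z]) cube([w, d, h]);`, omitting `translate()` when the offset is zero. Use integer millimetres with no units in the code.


translate([423, 351, 0]) cube([5220, 149, 2720]);
translate([423, 4172, 0]) cube([5220, 149, 2720]);
translate([423, 500, 0]) cube([149, 3672, 2720]);
translate([5494, 500, 0]) cube([149, 3672, 2720]);


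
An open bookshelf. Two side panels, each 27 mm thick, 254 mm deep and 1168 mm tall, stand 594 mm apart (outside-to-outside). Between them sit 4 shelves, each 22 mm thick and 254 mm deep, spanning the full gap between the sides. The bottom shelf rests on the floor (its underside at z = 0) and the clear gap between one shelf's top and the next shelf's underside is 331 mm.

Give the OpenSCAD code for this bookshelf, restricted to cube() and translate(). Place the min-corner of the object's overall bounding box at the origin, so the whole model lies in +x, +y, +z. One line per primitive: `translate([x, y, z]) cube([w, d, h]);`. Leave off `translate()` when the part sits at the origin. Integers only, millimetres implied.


cube([27, 254, 1168]);
translate([567, 0, 0]) cube([27, 254, 1168]);
translate([27, 0, 0]) cube([540, 254, 22]);
translate([27, 0, 353]) cube([540, 254, 22]);
translate([27, 0, 706]) cube([540, 254, 22]);
translate([27, 0, 1059]) cube([540, 254, 22]);


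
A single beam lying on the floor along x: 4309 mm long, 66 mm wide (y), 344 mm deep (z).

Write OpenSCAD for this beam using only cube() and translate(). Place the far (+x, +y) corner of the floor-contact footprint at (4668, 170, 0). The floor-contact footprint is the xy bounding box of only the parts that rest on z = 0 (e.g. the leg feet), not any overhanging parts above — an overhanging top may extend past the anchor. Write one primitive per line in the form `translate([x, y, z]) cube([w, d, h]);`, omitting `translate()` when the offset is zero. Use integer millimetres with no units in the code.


translate([359, 104, 0]) cube([4309, 66, 344]);


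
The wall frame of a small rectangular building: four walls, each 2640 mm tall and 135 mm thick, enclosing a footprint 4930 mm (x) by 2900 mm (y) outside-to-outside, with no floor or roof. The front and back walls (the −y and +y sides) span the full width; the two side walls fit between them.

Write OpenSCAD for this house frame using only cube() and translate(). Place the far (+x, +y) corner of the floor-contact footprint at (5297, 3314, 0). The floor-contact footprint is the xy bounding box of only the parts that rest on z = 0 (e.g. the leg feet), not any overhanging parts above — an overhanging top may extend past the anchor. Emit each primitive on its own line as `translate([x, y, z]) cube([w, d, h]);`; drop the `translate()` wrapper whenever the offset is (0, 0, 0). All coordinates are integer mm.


translate([367, 414, 0]) cube([4930, 135, 2640]);
translate([367, 3179, 0]) cube([4930, 135, 2640]);
translate([367, 549, 0]) cube([135, 2630, 2640]);
translate([5162, 549, 0]) cube([135, 2630, 2640]);


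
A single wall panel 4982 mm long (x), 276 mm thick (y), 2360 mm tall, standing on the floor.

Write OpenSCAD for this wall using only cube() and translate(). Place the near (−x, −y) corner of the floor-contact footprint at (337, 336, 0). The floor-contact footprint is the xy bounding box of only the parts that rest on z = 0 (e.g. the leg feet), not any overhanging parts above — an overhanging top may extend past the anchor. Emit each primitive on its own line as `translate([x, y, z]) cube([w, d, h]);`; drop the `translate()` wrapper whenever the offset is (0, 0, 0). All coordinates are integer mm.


translate([337, 336, 0]) cube([4982, 276, 2360]);


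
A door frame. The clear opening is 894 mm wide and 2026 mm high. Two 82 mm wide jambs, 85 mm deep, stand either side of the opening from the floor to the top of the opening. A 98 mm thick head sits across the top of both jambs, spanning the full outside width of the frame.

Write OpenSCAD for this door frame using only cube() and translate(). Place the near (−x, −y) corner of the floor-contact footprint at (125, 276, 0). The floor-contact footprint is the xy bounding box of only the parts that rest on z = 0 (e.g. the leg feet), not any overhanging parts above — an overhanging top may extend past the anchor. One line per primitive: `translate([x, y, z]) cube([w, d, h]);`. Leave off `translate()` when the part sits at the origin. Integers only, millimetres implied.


translate([125, 276, 0]) cube([82, 85, 2026]);
translate([1101, 276, 0]) cube([82, 85, 2026]);
translate([125, 276, 2026]) cube([1058, 85, 98]);


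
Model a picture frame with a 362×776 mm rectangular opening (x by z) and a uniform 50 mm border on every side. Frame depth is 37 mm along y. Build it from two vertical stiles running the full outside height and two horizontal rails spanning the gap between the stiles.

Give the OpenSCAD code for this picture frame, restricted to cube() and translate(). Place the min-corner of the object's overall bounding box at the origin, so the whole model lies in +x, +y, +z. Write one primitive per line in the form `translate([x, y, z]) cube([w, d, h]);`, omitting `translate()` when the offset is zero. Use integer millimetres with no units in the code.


cube([50, 37, 876]);
translate([412, 0, 0]) cube([50, 37, 876]);
translate([50, 0, 0]) cube([362, 37, 50]);
translate([50, 0, 826]) cube([362, 37, 50]);


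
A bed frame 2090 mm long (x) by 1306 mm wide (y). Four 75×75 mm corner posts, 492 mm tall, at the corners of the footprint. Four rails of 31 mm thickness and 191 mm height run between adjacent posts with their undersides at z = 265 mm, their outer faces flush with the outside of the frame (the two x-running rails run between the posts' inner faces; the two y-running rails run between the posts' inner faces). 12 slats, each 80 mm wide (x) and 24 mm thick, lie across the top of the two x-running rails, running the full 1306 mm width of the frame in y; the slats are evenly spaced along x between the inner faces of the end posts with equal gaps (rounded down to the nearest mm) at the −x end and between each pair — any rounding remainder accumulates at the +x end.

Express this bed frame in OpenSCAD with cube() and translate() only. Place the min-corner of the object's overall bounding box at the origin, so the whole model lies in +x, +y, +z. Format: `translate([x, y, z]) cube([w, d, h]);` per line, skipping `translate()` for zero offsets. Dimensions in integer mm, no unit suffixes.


cube([75, 75, 492]);
translate([0, 1231, 0]) cube([75, 75, 492]);
translate([2015, 0, 0]) cube([75, 75, 492]);
translate([2015, 1231, 0]) cube([75, 75, 492]);
translate([75, 0, 265]) cube([1940, 31, 191]);
translate([75, 1275, 265]) cube([1940, 31, 191]);
translate([0, 75, 265]) cube([31, 1156, 191]);
translate([2059, 75, 265]) cube([31, 1156, 191]);
translate([150, 0, 456]) cube([80, 1306, 24]);
translate([305, 0, 456]) cube([80, 1306, 24]);
translate([460, 0, 456]) cube([80, 1306, 24]);
translate([615, 0, 456]) cube([80, 1306, 24]);
translate([770, 0, 456]) cube([80, 1306, 24]);
translate([925, 0, 456]) cube([80, 1306, 24]);
translate([1080, 0, 456]) cube([80, 1306, 24]);
translate([1235, 0, 456]) cube([80, 1306, 24]);
translate([1390, 0, 456]) cube([80, 1306, 24]);
translate([1545, 0, 456]) cube([80, 1306, 24]);
translate([1700, 0, 456]) cube([80, 1306, 24]);
translate([1855, 0, 456]) cube([80, 1306, 24]);


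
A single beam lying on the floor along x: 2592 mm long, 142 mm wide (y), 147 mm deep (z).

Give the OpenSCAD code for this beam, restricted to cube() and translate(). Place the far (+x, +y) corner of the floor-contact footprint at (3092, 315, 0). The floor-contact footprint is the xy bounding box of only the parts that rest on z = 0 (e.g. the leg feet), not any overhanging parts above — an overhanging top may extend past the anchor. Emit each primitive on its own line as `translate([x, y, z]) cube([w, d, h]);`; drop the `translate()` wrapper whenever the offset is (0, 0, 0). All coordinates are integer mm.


translate([500, 173, 0]) cube([2592, 142, 147]);


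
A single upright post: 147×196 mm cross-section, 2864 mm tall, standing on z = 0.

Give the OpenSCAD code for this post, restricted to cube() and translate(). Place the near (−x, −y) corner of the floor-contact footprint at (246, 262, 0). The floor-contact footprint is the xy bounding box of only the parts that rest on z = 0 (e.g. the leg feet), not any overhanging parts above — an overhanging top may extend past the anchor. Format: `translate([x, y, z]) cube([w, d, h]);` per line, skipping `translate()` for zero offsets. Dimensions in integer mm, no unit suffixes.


translate([246, 262, 0]) cube([147, 196, 2864]);


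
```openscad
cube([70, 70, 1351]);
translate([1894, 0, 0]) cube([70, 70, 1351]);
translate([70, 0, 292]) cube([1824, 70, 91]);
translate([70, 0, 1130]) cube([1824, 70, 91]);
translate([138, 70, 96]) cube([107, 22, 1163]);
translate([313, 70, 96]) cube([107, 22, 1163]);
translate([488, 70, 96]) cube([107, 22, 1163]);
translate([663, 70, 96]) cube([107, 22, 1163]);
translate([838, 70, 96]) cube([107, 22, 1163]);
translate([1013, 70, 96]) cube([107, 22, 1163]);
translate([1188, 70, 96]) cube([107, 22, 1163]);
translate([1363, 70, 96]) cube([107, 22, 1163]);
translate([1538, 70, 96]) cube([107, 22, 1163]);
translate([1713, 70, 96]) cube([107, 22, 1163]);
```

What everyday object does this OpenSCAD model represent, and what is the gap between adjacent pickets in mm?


A fence section. The picket gap is 68 mm.

Two posts, two rails, 10 pickets — a fence section. Span 1824 mm holds 10 pickets of 107 mm with 11 equal gaps: ⌊(1824 − 10·107) / 11⌋ = 68 mm.


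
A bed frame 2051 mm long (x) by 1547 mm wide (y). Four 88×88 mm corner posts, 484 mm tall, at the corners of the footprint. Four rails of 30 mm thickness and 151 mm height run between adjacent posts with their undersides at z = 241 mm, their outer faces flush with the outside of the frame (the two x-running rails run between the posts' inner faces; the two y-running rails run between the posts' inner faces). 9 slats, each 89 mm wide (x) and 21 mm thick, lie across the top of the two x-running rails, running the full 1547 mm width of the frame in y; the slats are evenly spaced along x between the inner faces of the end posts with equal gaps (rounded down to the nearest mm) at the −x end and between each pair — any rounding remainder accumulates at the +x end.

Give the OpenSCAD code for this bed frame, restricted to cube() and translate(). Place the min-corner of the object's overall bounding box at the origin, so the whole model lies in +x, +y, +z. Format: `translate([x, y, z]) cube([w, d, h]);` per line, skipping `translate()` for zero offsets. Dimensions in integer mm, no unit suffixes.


// slat z = rail_z + rail_h = 241 + 151 = 392
// slat gap = ⌊(1875 − 9·89) / 10⌋ = 107
cube([88, 88, 484]);
translate([0, 1459, 0]) cube([88, 88, 484]);
translate([1963, 0, 0]) cube([88, 88, 484]);
translate([1963, 1459, 0]) cube([88, 88, 484]);
translate([88, 0, 241]) cube([1875, 30, 151]);
translate([88, 1517, 241]) cube([1875, 30, 151]);
translate([0, 88, 241]) cube([30, 1371, 151]);
translate([2021, 88, 241]) cube([30, 1371, 151]);
translate([195, 0, 392]) cube([89, 1547, 21]);
translate([391, 0, 392]) cube([89, 1547, 21]);
translate([587, 0, 392]) cube([89, 1547, 21]);
translate([783, 0, 392]) cube([89, 1547, 21]);
translate([979, 0, 392]) cube([89, 1547, 21]);
translate([1175, 0, 392]) cube([89, 1547, 21]);
translate([1371, 0, 392]) cube([89, 1547, 21]);
translate([1567, 0, 392]) cube([89, 1547, 21]);
translate([1763, 0, 392]) cube([89, 1547, 21]);


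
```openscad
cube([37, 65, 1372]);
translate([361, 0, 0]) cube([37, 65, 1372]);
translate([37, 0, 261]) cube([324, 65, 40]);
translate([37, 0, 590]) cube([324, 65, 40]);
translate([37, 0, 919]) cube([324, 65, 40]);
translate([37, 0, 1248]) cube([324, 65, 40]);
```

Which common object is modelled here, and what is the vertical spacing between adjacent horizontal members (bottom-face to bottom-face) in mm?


A ladder. The rung spacing is 329 mm.

Two tall 37×65 posts with 4 short bars between them — a ladder. Adjacent rungs sit at z = 261 and z = 590, so the spacing is 590 − 261 = 329 mm.


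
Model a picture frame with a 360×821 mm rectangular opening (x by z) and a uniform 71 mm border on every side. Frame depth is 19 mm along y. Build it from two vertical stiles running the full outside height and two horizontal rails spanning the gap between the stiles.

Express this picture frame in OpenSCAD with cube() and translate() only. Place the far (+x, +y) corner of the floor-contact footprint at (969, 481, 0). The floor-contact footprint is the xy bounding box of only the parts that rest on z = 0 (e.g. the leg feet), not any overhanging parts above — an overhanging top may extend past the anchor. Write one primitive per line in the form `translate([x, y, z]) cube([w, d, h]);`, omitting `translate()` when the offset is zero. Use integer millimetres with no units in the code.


translate([467, 462, 0]) cube([71, 19, 963]);
translate([898, 462, 0]) cube([71, 19, 963]);
translate([538, 462, 0]) cube([360, 19, 71]);
translate([538, 462, 892]) cube([360, 19, 71]);


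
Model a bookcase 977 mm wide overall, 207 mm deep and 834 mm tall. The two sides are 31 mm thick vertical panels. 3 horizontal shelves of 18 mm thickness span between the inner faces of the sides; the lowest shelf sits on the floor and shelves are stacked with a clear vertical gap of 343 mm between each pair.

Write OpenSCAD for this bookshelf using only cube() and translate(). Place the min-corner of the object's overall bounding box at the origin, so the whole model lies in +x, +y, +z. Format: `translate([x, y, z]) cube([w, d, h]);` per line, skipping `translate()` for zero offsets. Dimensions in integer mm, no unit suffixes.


cube([31, 207, 834]);
translate([946, 0, 0]) cube([31, 207, 834]);
translate([31, 0, 0]) cube([915, 207, 18]);
translate([31, 0, 361]) cube([915, 207, 18]);
translate([31, 0, 722]) cube([915, 207, 18]);


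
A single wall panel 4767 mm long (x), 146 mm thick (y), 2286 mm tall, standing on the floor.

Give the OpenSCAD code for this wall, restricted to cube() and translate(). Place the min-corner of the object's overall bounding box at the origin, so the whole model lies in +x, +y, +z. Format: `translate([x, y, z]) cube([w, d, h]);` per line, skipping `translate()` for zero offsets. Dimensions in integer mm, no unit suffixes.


cube([4767, 146, 2286]);


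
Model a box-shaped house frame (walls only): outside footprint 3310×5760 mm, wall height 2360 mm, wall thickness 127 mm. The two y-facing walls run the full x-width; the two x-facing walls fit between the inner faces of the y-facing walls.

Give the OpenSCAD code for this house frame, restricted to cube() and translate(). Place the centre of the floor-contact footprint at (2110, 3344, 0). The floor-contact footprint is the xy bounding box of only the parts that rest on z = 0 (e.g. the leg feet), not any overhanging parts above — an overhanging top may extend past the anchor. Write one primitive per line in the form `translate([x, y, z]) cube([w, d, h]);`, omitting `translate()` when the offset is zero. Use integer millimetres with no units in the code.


translate([455, 464, 0]) cube([3310, 127, 2360]);
translate([455, 6097, 0]) cube([3310, 127, 2360]);
translate([455, 591, 0]) cube([127, 5506, 2360]);
translate([3638, 591, 0]) cube([127, 5506, 2360]);


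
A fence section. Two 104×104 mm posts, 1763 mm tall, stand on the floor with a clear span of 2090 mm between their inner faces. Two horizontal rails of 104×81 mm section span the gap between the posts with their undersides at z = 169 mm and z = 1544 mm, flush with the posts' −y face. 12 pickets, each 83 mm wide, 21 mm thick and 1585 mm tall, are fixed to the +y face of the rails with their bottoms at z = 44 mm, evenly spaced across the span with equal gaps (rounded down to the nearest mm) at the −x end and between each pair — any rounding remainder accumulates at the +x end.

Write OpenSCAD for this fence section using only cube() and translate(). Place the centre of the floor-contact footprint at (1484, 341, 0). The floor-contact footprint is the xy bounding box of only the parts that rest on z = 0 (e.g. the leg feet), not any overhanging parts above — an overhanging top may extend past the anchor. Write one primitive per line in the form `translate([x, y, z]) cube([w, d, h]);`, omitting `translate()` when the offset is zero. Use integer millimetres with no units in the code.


translate([335, 289, 0]) cube([104, 104, 1763]);
translate([2529, 289, 0]) cube([104, 104, 1763]);
translate([439, 289, 169]) cube([2090, 104, 81]);
translate([439, 289, 1544]) cube([2090, 104, 81]);
translate([523, 393, 44]) cube([83, 21, 1585]);
translate([690, 393, 44]) cube([83, 21, 1585]);
translate([857, 393, 44]) cube([83, 21, 1585]);
translate([1024, 393, 44]) cube([83, 21, 1585]);
translate([1191, 393, 44]) cube([83, 21, 1585]);
translate([1358, 393, 44]) cube([83, 21, 1585]);
translate([1525, 393, 44]) cube([83, 21, 1585]);
translate([1692, 393, 44]) cube([83, 21, 1585]);
translate([1859, 393, 44]) cube([83, 21, 1585]);
translate([2026, 393, 44]) cube([83, 21, 1585]);
translate([2193, 393, 44]) cube([83, 21, 1585]);
translate([2360, 393, 44]) cube([83, 21, 1585]);


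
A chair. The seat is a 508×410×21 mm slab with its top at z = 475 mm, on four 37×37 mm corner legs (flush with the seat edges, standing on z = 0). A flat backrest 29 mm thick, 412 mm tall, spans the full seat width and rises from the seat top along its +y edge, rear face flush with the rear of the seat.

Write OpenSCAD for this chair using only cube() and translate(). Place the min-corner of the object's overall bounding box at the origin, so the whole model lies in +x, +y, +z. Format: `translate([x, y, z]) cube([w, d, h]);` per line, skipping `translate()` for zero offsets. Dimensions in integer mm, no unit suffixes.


translate([0, 0, 454]) cube([508, 410, 21]);
cube([37, 37, 454]);
translate([471, 0, 0]) cube([37, 37, 454]);
translate([0, 373, 0]) cube([37, 37, 454]);
translate([471, 373, 0]) cube([37, 37, 454]);
translate([0, 381, 475]) cube([508, 29, 412]);


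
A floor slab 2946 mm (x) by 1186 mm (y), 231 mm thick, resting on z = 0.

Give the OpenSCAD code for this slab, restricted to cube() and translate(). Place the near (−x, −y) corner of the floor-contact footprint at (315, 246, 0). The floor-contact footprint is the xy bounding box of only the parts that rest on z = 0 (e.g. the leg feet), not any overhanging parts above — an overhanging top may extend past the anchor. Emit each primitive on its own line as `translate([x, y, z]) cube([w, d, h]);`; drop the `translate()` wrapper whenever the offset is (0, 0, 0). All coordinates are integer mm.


translate([315, 246, 0]) cube([2946, 1186, 231]);


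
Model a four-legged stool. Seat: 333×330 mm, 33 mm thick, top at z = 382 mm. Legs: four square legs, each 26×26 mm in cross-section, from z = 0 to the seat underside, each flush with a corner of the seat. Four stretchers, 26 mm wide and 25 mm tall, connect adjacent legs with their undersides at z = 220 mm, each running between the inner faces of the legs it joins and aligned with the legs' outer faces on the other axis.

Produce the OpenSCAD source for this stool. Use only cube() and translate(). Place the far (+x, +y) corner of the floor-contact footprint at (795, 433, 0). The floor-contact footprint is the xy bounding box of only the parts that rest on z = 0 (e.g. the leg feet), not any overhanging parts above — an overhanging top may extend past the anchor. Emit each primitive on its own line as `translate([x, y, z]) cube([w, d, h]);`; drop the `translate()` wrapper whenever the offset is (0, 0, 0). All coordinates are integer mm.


translate([462, 103, 349]) cube([333, 330, 33]);
translate([462, 103, 0]) cube([26, 26, 349]);
translate([769, 103, 0]) cube([26, 26, 349]);
translate([462, 407, 0]) cube([26, 26, 349]);
translate([769, 407, 0]) cube([26, 26, 349]);
translate([488, 103, 220]) cube([281, 26, 25]);
translate([488, 407, 220]) cube([281, 26, 25]);
translate([462, 129, 220]) cube([26, 278, 25]);
translate([769, 129, 220]) cube([26, 278, 25]);


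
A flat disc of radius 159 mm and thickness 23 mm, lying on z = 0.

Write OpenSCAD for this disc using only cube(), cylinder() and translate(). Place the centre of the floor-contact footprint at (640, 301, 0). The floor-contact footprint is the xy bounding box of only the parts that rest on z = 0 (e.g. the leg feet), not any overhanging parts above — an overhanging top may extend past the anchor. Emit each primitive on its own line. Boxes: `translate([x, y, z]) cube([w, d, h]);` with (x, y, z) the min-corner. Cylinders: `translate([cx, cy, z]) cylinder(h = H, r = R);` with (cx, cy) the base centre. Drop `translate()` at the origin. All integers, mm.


translate([640, 301, 0]) cylinder(h = 23, r = 159);


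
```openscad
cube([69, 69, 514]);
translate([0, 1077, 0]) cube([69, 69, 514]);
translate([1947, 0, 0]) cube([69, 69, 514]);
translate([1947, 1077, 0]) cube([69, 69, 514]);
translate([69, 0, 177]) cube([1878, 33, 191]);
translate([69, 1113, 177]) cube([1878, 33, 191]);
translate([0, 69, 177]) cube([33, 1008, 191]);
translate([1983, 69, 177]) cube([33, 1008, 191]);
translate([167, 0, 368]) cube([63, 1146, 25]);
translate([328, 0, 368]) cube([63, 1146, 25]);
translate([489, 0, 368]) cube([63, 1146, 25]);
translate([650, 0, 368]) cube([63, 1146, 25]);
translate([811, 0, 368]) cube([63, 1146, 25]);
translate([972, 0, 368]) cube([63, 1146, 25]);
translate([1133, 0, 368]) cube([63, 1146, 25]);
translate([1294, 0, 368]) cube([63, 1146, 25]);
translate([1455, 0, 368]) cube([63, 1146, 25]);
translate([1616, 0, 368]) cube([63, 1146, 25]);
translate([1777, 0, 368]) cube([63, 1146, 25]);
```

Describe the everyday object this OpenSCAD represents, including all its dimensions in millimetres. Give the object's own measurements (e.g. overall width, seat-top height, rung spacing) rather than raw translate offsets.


A bed frame 2016 mm long (x) by 1146 mm wide (y). Four 69×69 mm corner posts, 514 mm tall, at the corners of the footprint. Four rails of 33 mm thickness and 191 mm height run between adjacent posts with their undersides at z = 177 mm, their outer faces flush with the outside of the frame (the two x-running rails run between the posts' inner faces; the two y-running rails run between the posts' inner faces). 11 slats, each 63 mm wide (x) and 25 mm thick, lie across the top of the two x-running rails, running the full 1146 mm width of the frame in y; along x they sit between the end posts with a 98 mm gap after the −x posts and between neighbouring slats, leaving 107 mm before the +x posts.


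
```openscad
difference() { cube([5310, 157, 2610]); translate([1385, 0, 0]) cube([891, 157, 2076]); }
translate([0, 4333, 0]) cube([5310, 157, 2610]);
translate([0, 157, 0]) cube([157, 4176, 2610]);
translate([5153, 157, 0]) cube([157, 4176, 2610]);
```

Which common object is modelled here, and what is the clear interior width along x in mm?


A single room. The interior width is 4996 mm.

Four walls enclosing a rectangle with a door in the front wall — a room. Outside width 5310 minus two 157 mm walls gives 4996 mm.


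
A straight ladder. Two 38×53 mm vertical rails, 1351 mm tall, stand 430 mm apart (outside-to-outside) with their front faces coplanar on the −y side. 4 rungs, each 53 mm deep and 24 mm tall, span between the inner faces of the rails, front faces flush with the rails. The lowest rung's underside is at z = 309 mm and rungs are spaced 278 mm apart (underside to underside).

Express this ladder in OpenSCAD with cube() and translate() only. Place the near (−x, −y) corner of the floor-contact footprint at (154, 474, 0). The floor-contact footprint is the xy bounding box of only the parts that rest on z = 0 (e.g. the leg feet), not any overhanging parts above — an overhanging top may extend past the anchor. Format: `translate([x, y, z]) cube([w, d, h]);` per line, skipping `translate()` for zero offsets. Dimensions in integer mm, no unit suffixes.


translate([154, 474, 0]) cube([38, 53, 1351]);
translate([546, 474, 0]) cube([38, 53, 1351]);
translate([192, 474, 309]) cube([354, 53, 24]);
translate([192, 474, 587]) cube([354, 53, 24]);
translate([192, 474, 865]) cube([354, 53, 24]);
translate([192, 474, 1143]) cube([354, 53, 24]);


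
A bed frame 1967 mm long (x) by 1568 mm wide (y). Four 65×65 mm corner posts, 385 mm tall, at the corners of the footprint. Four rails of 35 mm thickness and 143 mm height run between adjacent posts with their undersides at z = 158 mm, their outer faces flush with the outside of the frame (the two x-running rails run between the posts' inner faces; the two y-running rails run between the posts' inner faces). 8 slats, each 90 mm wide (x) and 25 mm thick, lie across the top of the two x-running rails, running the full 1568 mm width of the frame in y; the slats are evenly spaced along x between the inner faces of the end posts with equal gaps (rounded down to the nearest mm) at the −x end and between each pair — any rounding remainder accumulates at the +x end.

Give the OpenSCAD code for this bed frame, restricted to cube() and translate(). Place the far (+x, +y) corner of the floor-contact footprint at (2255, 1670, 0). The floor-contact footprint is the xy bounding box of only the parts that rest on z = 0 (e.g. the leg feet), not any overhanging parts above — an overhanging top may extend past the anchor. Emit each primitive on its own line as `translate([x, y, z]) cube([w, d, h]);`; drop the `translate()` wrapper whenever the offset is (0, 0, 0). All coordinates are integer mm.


translate([288, 102, 0]) cube([65, 65, 385]);
translate([288, 1605, 0]) cube([65, 65, 385]);
translate([2190, 102, 0]) cube([65, 65, 385]);
translate([2190, 1605, 0]) cube([65, 65, 385]);
translate([353, 102, 158]) cube([1837, 35, 143]);
translate([353, 1635, 158]) cube([1837, 35, 143]);
translate([288, 167, 158]) cube([35, 1438, 143]);
translate([2220, 167, 158]) cube([35, 1438, 143]);
translate([477, 102, 301]) cube([90, 1568, 25]);
translate([691, 102, 301]) cube([90, 1568, 25]);
translate([905, 102, 301]) cube([90, 1568, 25]);
translate([1119, 102, 301]) cube([90, 1568, 25]);
translate([1333, 102, 301]) cube([90, 1568, 25]);
translate([1547, 102, 301]) cube([90, 1568, 25]);
translate([1761, 102, 301]) cube([90, 1568, 25]);
translate([1975, 102, 301]) cube([90, 1568, 25]);


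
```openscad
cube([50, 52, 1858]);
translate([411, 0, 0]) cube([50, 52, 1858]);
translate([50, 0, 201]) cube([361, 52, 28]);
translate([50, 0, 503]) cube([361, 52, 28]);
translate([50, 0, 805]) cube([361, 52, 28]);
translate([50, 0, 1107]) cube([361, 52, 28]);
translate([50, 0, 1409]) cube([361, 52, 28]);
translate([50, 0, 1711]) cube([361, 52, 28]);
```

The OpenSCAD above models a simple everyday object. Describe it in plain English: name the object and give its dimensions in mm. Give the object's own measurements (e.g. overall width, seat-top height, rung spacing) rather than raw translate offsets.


A straight ladder. Two 50×52 mm vertical rails, 1858 mm tall, stand 461 mm apart (outside-to-outside) with their front faces coplanar on the −y side. 6 rungs, each 52 mm deep and 28 mm tall, span between the inner faces of the rails, front faces flush with the rails. The lowest rung's underside is at z = 201 mm and rungs are spaced 302 mm apart (underside to underside).


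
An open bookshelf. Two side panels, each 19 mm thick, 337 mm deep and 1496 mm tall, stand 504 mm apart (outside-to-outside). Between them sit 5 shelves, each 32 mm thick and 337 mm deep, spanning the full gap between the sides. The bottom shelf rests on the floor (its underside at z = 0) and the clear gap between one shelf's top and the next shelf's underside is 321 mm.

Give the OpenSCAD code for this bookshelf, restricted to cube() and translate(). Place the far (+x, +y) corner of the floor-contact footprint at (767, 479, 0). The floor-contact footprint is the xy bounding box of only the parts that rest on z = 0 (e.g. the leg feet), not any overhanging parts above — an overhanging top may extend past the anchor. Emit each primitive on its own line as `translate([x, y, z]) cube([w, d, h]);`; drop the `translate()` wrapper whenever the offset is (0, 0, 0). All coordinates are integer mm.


translate([263, 142, 0]) cube([19, 337, 1496]);
translate([748, 142, 0]) cube([19, 337, 1496]);
translate([282, 142, 0]) cube([466, 337, 32]);
translate([282, 142, 353]) cube([466, 337, 32]);
translate([282, 142, 706]) cube([466, 337, 32]);
translate([282, 142, 1059]) cube([466, 337, 32]);
translate([282, 142, 1412]) cube([466, 337, 32]);


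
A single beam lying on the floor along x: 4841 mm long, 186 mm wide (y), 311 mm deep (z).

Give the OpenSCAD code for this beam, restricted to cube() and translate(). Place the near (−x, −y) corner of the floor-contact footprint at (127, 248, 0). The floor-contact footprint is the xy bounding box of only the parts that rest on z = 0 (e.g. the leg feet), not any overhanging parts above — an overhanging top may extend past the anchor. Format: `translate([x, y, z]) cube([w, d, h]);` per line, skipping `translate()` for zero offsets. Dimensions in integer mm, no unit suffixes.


translate([127, 248, 0]) cube([4841, 186, 311]);


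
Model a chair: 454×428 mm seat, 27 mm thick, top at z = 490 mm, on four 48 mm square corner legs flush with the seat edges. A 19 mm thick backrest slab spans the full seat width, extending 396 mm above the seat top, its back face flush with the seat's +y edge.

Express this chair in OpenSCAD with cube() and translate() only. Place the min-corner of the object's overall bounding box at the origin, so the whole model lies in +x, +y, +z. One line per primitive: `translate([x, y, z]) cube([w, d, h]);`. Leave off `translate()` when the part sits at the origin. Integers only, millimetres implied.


translate([0, 0, 463]) cube([454, 428, 27]);
cube([48, 48, 463]);
translate([406, 0, 0]) cube([48, 48, 463]);
translate([0, 380, 0]) cube([48, 48, 463]);
translate([406, 380, 0]) cube([48, 48, 463]);
translate([0, 409, 490]) cube([454, 19, 396]);


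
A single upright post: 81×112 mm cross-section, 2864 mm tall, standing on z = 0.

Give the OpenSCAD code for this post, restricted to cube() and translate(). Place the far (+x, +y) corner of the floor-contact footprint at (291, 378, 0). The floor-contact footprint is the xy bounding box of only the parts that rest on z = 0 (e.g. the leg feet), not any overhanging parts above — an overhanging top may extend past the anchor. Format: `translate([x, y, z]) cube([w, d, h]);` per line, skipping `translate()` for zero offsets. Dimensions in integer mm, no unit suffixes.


translate([210, 266, 0]) cube([81, 112, 2864]);


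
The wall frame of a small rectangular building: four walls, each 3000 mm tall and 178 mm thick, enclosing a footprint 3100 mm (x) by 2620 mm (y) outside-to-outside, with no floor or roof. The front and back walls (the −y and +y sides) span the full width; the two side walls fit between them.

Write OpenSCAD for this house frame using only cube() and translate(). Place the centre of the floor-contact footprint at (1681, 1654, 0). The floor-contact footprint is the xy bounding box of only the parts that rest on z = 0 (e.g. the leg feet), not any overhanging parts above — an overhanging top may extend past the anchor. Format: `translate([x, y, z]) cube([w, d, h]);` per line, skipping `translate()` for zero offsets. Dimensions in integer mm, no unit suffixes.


translate([131, 344, 0]) cube([3100, 178, 3000]);
translate([131, 2786, 0]) cube([3100, 178, 3000]);
translate([131, 522, 0]) cube([178, 2264, 3000]);
translate([3053, 522, 0]) cube([178, 2264, 3000]);


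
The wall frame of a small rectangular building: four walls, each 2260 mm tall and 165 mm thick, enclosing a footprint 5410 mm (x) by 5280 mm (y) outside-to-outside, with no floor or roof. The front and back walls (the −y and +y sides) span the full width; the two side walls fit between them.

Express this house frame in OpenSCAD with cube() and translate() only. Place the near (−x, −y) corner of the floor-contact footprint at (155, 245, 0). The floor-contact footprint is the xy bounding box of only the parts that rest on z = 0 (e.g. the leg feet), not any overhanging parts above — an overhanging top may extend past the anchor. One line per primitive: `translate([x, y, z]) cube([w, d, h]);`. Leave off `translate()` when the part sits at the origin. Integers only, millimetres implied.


translate([155, 245, 0]) cube([5410, 165, 2260]);
translate([155, 5360, 0]) cube([5410, 165, 2260]);
translate([155, 410, 0]) cube([165, 4950, 2260]);
translate([5400, 410, 0]) cube([165, 4950, 2260]);


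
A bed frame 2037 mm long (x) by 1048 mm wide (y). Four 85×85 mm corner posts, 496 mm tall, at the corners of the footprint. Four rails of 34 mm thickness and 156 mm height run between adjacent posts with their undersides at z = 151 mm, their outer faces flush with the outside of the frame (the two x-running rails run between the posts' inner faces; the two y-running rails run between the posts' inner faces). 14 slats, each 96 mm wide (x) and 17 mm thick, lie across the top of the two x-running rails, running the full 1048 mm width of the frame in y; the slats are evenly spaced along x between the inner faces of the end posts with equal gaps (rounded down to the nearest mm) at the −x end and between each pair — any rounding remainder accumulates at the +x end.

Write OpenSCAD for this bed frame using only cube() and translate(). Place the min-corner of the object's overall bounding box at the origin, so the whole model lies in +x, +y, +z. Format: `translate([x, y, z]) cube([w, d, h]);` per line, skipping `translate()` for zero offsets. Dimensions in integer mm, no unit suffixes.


cube([85, 85, 496]);
translate([0, 963, 0]) cube([85, 85, 496]);
translate([1952, 0, 0]) cube([85, 85, 496]);
translate([1952, 963, 0]) cube([85, 85, 496]);
translate([85, 0, 151]) cube([1867, 34, 156]);
translate([85, 1014, 151]) cube([1867, 34, 156]);
translate([0, 85, 151]) cube([34, 878, 156]);
translate([2003, 85, 151]) cube([34, 878, 156]);
translate([119, 0, 307]) cube([96, 1048, 17]);
translate([249, 0, 307]) cube([96, 1048, 17]);
translate([379, 0, 307]) cube([96, 1048, 17]);
translate([509, 0, 307]) cube([96, 1048, 17]);
translate([639, 0, 307]) cube([96, 1048, 17]);
translate([769, 0, 307]) cube([96, 1048, 17]);
translate([899, 0, 307]) cube([96, 1048, 17]);
translate([1029, 0, 307]) cube([96, 1048, 17]);
translate([1159, 0, 307]) cube([96, 1048, 17]);
translate([1289, 0, 307]) cube([96, 1048, 17]);
translate([1419, 0, 307]) cube([96, 1048, 17]);
translate([1549, 0, 307]) cube([96, 1048, 17]);
translate([1679, 0, 307]) cube([96, 1048, 17]);
translate([1809, 0, 307]) cube([96, 1048, 17]);


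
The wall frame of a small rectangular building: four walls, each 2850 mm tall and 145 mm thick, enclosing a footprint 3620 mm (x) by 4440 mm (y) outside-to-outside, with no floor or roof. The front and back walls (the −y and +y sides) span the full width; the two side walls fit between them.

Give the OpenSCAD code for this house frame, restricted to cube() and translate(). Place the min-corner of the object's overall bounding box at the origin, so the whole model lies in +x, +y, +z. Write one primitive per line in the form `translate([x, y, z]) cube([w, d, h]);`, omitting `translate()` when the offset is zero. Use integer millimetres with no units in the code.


cube([3620, 145, 2850]);
translate([0, 4295, 0]) cube([3620, 145, 2850]);
translate([0, 145, 0]) cube([145, 4150, 2850]);
translate([3475, 145, 0]) cube([145, 4150, 2850]);


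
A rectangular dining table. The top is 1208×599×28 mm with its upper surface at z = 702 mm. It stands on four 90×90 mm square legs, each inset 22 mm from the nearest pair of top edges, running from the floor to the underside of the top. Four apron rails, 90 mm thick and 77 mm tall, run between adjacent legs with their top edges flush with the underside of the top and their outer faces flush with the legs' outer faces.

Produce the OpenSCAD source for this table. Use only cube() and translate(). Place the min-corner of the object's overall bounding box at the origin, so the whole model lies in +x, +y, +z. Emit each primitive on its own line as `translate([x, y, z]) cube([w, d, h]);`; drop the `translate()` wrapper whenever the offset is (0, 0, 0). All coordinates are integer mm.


translate([0, 0, 674]) cube([1208, 599, 28]);
translate([22, 22, 0]) cube([90, 90, 674]);
translate([1096, 22, 0]) cube([90, 90, 674]);
translate([22, 487, 0]) cube([90, 90, 674]);
translate([1096, 487, 0]) cube([90, 90, 674]);
translate([112, 22, 597]) cube([984, 90, 77]);
translate([112, 487, 597]) cube([984, 90, 77]);
translate([22, 112, 597]) cube([90, 375, 77]);
translate([1096, 112, 597]) cube([90, 375, 77]);


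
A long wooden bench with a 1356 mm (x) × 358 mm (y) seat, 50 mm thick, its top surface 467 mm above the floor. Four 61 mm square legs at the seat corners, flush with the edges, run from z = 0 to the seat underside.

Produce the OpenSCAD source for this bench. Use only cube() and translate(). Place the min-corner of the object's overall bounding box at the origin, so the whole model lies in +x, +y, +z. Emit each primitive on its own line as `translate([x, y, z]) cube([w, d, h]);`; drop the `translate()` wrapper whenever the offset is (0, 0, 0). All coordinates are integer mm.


// leg_h = 467 − 50 = 417
translate([0, 0, 417]) cube([1356, 358, 50]);
cube([61, 61, 417]);
translate([0, 297, 0]) cube([61, 61, 417]);
translate([1295, 0, 0]) cube([61, 61, 417]);
translate([1295, 297, 0]) cube([61, 61, 417]);
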